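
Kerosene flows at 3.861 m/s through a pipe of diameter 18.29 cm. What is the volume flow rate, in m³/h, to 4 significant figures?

Q = A·v = 0.02627 m² × 3.861 m/s = 0.1014 m³/s.
Converting: 0.1014 m³/s × 3600 = 365.2 m³/h.

Q = 365.2 m³/h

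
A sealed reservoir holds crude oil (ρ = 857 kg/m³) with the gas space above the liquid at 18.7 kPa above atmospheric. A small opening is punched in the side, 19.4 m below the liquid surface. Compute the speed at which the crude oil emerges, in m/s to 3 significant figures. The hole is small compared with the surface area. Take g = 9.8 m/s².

20.6 m/s

Take point 1 at the surface (v₁ ≈ 0) and point 2 at the hole (at atmospheric pressure). Bernoulli: P₁ + ρg h = P_atm + ½ρv₂².
With P₁ − P_atm = 18700 Pa, v₂ = √(2gh + 2ΔP/ρ) = √(2·9.8·19.4 + 2·18700/857) = 20.6 m/s.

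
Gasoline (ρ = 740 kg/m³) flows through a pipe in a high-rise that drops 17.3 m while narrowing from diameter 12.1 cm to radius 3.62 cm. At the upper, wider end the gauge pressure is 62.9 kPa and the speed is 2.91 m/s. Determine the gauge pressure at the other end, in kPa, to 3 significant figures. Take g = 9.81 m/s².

167 kPa

The volume flow rate is constant, so v₂ = (A₁/A₂)v₁ = (115/41.2)·2.91 = 8.13 m/s.
Applying Bernoulli between the two ends and solving for P₂: P₂ = P₁ + ½ρ(v₁² − v₂²) − ρgΔh.
P₂ = 62900 + ½·740·(2.91² − 8.13²) − 740·9.81·(−17.3) = 62900 + (-21300) − (-126000) = 167000 Pa.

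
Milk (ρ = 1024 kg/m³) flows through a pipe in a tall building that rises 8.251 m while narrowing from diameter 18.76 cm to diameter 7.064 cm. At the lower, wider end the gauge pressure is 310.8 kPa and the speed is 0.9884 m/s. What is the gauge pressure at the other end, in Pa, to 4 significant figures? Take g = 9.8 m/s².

By continuity, v₂ = v₁·A₁/A₂ = 0.9884·(276.4/39.19) = 6.971 m/s.
Energy conservation along the streamline gives P₂ = P₁ − ½ρ(v₂² − v₁²) − ρg(h₂ − h₁).
P₂ = 310800 + ½·1024·(0.9884² − 6.971²) − 1024·9.8·(+8.251) = 310800 + (-24380) − (82800) = 203600 Pa.

203600 Pa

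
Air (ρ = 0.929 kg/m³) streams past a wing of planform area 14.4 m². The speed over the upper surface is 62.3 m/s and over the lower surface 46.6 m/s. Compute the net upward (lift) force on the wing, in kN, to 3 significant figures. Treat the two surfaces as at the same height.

With equal heights on the two surfaces, Bernoulli gives P_lower − P_upper = ½ρ(v_upper² − v_lower²).
ΔP = ½·0.929·(62.3² − 46.6²) = 794 Pa.
Lift = ΔP · A = 794 × 14.4 = 11400 N.

F ≈ 11.4 kN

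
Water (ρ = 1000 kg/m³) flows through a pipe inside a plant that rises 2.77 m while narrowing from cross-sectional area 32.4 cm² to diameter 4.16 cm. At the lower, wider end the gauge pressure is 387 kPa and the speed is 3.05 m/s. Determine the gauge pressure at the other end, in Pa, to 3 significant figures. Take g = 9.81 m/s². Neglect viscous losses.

The volume flow rate is constant, so v₂ = (A₁/A₂)v₁ = (32.4/13.6)·3.05 = 7.27 m/s.
Applying Bernoulli between the two ends and solving for P₂: P₂ = P₁ + ½ρ(v₁² − v₂²) − ρgΔh.
P₂ = 387000 + ½·1000·(3.05² − 7.27²) − 1000·9.81·(+2.77) = 387000 + (-21800) − (27200) = 338000 Pa.

P₂ = 338000 Pa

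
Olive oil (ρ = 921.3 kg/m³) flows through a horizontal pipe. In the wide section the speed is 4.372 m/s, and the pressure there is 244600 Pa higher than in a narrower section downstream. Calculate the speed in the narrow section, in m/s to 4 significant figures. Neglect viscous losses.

v₂ ≈ 23.45 m/s

With h₁ = h₂, rearranging Bernoulli gives v₂ = √(v₁² + 2ΔP/ρ).
v₂ = √(4.372² + 2·244600/921.3) = √(19.11 + 531.0) = 23.45 m/s.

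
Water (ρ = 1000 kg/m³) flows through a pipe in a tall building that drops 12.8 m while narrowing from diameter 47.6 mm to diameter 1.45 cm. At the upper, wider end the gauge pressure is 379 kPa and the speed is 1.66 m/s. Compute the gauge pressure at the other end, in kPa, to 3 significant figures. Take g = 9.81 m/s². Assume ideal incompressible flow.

The volume flow rate is constant, so v₂ = (A₁/A₂)v₁ = (17.8/1.65)·1.66 = 17.9 m/s.
Applying Bernoulli between the two ends and solving for P₂: P₂ = P₁ + ½ρ(v₁² − v₂²) − ρgΔh.
P₂ = 379000 + ½·1000·(1.66² − 17.9²) − 1000·9.81·(−12.8) = 379000 + (-159000) − (-126000) = 346000 Pa.

P₂ ≈ 346 kPa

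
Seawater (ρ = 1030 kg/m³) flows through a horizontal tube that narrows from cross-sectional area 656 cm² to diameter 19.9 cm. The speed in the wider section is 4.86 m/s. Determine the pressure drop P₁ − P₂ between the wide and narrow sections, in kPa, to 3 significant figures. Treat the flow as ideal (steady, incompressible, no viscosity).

41.9 kPa

Mass conservation (A₁v₁ = A₂v₂) gives v₂ = 4.86 × 656/311 = 10.3 m/s.
Bernoulli (h₁ = h₂): P₁ − P₂ = ½ρ(v₂² − v₁²).
P₁ − P₂ = ½·1030·(10.3² − 4.86²) = ½·1030·81.5 = 41900 Pa.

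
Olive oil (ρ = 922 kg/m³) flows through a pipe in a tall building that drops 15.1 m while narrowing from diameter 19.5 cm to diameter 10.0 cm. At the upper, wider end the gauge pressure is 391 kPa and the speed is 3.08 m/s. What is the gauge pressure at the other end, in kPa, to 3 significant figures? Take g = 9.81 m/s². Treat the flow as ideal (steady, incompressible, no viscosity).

By continuity, v₂ = v₁·A₁/A₂ = 3.08·(299/78.5) = 11.7 m/s.
Applying Bernoulli between the two ends and solving for P₂: P₂ = P₁ + ½ρ(v₁² − v₂²) − ρgΔh.
P₂ = 391000 + ½·922·(3.08² − 11.7²) − 922·9.81·(−15.1) = 391000 + (-58900) − (-137000) = 469000 Pa.

P₂ ≈ 469 kPa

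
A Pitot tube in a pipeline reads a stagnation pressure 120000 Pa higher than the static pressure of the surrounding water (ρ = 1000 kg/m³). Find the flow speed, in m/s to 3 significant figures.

v ≈ 15.5 m/s

Bernoulli between the free stream and the stagnation point: ½ρv² = P_stag − P_static.
v = √(2ΔP/ρ) = √(2·120000/1000) = 15.5 m/s.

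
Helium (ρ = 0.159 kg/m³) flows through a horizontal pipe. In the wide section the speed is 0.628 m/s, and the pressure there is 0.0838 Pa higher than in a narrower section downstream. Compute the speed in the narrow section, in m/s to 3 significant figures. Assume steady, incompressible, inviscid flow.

With h₁ = h₂, rearranging Bernoulli gives v₂ = √(v₁² + 2ΔP/ρ).
v₂ = √(0.628² + 2·0.0838/0.159) = √(0.394 + 1.05) = 1.20 m/s.

v₂ ≈ 1.20 m/s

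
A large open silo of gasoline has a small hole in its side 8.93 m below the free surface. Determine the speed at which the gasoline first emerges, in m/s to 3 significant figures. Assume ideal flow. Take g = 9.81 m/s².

v ≈ 13.2 m/s

Torricelli's result v = √(2gh) gives v = √(2·9.81·8.93) = 13.2 m/s.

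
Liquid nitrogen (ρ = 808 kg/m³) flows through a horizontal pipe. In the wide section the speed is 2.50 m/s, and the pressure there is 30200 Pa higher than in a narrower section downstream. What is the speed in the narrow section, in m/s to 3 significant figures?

v₂ = 9.00 m/s

Along the level pipe P + ½ρv² is conserved, hence v₂² = v₁² + 2(P₁ − P₂)/ρ.
v₂ = √(2.50² + 2·30200/808) = √(6.25 + 74.8) = 9.00 m/s.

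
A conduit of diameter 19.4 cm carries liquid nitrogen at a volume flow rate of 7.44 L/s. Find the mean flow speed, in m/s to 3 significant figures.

Q = 7.44 L/s = 0.00744 m³/s.
v = Q/A = 0.00744 / 0.0296 = 0.252 m/s.

v = 0.252 m/s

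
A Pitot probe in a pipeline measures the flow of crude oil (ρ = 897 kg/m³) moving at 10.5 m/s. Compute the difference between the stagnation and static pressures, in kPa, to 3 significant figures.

Bernoulli between the free stream and the stagnation point: ½ρv² = P_stag − P_static.
ΔP = ½·897·10.5² = 49400 Pa.

ΔP = 49.4 kPa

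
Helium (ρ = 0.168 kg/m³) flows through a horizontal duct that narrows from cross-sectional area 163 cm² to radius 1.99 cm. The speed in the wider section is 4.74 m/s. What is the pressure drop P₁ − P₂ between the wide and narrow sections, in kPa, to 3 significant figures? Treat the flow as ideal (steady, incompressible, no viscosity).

Continuity gives A₁v₁ = A₂v₂, so v₂ = (163 cm²)/(12.4 cm²) × 4.74 m/s = 62.1 m/s.
Bernoulli (h₁ = h₂): P₁ − P₂ = ½ρ(v₂² − v₁²).
P₁ − P₂ = ½·0.168·(62.1² − 4.74²) = ½·0.168·3830 = 322 Pa.

ΔP ≈ 0.322 kPa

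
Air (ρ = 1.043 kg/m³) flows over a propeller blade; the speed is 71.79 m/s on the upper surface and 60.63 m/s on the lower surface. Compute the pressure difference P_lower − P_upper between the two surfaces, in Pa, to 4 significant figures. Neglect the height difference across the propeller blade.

The pressure is lower where the speed is higher: ΔP = ½ρ(v_up² − v_low²).
ΔP = ½·1.043·(71.79² − 60.63²) = 770.7 Pa.

ΔP ≈ 770.7 Pa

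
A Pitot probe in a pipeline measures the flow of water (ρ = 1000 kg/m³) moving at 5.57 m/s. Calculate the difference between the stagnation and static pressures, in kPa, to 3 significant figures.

The dynamic pressure equals the rise in static pressure at the stagnation point: ΔP = ½ρv².
ΔP = ½·1000·5.57² = 15500 Pa.

ΔP ≈ 15.5 kPa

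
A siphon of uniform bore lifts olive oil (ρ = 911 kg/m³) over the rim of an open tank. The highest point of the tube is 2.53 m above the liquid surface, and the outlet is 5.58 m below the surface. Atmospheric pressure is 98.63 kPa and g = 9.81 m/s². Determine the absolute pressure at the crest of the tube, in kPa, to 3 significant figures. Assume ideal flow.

From the surface to the outlet (both open to atmosphere, surface at rest): v = √(2g·h_out) = √(2·9.81·5.58) = 10.5 m/s.
With constant cross-section the crest speed equals v; applying Bernoulli from the surface up to the crest, P_top = P_atm − ½ρv² − ρg·h_top.
P_top = 98630 − ½·911·10.5² − 911·9.81·2.53 = 26200 Pa.

P_top = 26.2 kPa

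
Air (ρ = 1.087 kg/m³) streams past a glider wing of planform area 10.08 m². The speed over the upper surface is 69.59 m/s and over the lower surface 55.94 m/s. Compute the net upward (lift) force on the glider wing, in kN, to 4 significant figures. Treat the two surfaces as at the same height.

F ≈ 9.387 kN

The faster flow above has the lower pressure; Bernoulli (same height) gives ΔP = ½ρ(v_up² − v_low²).
ΔP = ½·1.087·(69.59² − 55.94²) = 931.3 Pa.
Lift = ΔP · A = 931.3 × 10.08 = 9387 N.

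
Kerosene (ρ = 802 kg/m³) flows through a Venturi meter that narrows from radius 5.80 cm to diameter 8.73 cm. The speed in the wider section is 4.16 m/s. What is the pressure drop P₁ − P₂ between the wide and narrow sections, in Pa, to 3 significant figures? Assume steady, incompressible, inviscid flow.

ΔP ≈ 14700 Pa

The volume flow rate is constant, so v₂ = (A₁/A₂)v₁ = (106/59.9)·4.16 = 7.34 m/s.
With no height change, Bernoulli's equation is P₁ + ½ρv₁² = P₂ + ½ρv₂².
P₁ − P₂ = ½·802·(7.34² − 4.16²) = ½·802·36.6 = 14700 Pa.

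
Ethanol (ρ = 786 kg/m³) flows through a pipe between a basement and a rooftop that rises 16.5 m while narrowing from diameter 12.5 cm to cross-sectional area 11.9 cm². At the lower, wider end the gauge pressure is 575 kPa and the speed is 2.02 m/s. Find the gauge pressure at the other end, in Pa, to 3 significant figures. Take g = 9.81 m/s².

Mass conservation (A₁v₁ = A₂v₂) gives v₂ = 2.02 × 123/11.9 = 20.8 m/s.
Energy conservation along the streamline gives P₂ = P₁ − ½ρ(v₂² − v₁²) − ρg(h₂ − h₁).
P₂ = 575000 + ½·786·(2.02² − 20.8²) − 786·9.81·(+16.5) = 575000 + (-169000) − (127000) = 279000 Pa.

P₂ ≈ 279000 Pa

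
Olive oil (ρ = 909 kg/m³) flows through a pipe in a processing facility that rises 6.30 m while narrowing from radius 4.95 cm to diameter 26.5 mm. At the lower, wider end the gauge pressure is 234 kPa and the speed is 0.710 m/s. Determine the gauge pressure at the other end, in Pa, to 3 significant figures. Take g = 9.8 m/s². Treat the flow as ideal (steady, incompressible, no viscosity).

133000 Pa

Continuity gives A₁v₁ = A₂v₂, so v₂ = (77.0 cm²)/(5.52 cm²) × 0.710 m/s = 9.91 m/s.
Applying Bernoulli between the two ends and solving for P₂: P₂ = P₁ + ½ρ(v₁² − v₂²) − ρgΔh.
P₂ = 234000 + ½·909·(0.710² − 9.91²) − 909·9.8·(+6.30) = 234000 + (-44400) − (56100) = 133000 Pa.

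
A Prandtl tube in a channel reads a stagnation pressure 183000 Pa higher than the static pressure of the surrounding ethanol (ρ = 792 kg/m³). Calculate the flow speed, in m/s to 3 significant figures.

v = 21.5 m/s

At the stagnation point the flow is brought to rest, so Bernoulli gives P_stag − P_static = ½ρv².
v = √(2ΔP/ρ) = √(2·183000/792) = 21.5 m/s.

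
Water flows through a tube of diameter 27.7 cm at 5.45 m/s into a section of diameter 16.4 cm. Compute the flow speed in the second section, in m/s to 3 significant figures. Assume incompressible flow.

15.5 m/s

Mass conservation (A₁v₁ = A₂v₂) gives v₂ = 5.45 × 603/211 = 15.5 m/s.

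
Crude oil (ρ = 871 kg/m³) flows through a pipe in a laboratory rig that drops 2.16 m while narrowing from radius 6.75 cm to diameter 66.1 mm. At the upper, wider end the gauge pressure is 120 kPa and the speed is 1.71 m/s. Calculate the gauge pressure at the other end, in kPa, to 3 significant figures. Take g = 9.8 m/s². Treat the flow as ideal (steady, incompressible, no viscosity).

By continuity, v₂ = v₁·A₁/A₂ = 1.71·(143/34.3) = 7.13 m/s.
Energy conservation along the streamline gives P₂ = P₁ − ½ρ(v₂² − v₁²) − ρg(h₂ − h₁).
P₂ = 120000 + ½·871·(1.71² − 7.13²) − 871·9.8·(−2.16) = 120000 + (-20900) − (-18400) = 118000 Pa.

118 kPa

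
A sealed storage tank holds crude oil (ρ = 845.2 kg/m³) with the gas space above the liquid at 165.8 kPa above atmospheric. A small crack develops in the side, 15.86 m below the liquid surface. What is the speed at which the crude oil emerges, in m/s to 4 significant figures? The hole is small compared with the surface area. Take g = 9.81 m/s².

26.52 m/s

Take point 1 at the surface (v₁ ≈ 0) and point 2 at the hole (at atmospheric pressure). Bernoulli: P₁ + ρg h = P_atm + ½ρv₂².
With P₁ − P_atm = 165800 Pa, v₂ = √(2gh + 2ΔP/ρ) = √(2·9.81·15.86 + 2·165800/845.2) = 26.52 m/s.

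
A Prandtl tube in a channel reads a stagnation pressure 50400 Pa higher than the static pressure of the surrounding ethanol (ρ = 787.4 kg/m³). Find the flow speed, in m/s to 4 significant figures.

11.31 m/s

At the stagnation point the flow is brought to rest, so Bernoulli gives P_stag − P_static = ½ρv².
v = √(2ΔP/ρ) = √(2·50400/787.4) = 11.31 m/s.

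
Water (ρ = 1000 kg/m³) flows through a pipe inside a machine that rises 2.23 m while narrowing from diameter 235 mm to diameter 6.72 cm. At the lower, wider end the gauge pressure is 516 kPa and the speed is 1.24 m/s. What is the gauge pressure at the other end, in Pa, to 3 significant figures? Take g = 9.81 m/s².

Mass conservation (A₁v₁ = A₂v₂) gives v₂ = 1.24 × 434/35.5 = 15.2 m/s.
Energy conservation along the streamline gives P₂ = P₁ − ½ρ(v₂² − v₁²) − ρg(h₂ − h₁).
P₂ = 516000 + ½·1000·(1.24² − 15.2²) − 1000·9.81·(+2.23) = 516000 + (-114000) − (21900) = 380000 Pa.

P₂ ≈ 380000 Pa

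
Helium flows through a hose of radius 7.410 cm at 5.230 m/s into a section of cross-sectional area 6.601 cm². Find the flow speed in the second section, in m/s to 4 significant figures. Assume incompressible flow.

v₂ = 136.7 m/s

Continuity gives A₁v₁ = A₂v₂, so v₂ = (172.5 cm²)/(6.601 cm²) × 5.230 m/s = 136.7 m/s.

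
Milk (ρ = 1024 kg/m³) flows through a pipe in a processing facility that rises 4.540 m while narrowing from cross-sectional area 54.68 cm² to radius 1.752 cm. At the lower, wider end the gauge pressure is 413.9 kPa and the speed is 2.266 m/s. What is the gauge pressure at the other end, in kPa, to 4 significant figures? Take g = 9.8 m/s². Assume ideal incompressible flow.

The volume flow rate is constant, so v₂ = (A₁/A₂)v₁ = (54.68/9.643)·2.266 = 12.85 m/s.
Applying Bernoulli between the two ends and solving for P₂: P₂ = P₁ + ½ρ(v₁² − v₂²) − ρgΔh.
P₂ = 413900 + ½·1024·(2.266² − 12.85²) − 1024·9.8·(+4.540) = 413900 + (-81900) − (45560) = 286400 Pa.

P₂ = 286.4 kPa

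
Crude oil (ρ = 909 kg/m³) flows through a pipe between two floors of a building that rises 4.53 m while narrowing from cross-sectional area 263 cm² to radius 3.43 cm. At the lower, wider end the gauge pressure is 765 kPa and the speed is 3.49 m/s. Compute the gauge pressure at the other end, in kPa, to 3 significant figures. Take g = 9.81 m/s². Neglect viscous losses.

P₂ = 450 kPa

Continuity gives A₁v₁ = A₂v₂, so v₂ = (263 cm²)/(37.0 cm²) × 3.49 m/s = 24.8 m/s.
Bernoulli: P₁ + ½ρv₁² + ρg h₁ = P₂ + ½ρv₂² + ρg h₂, so P₂ = P₁ + ½ρ(v₁² − v₂²) − ρg(h₂ − h₁).
P₂ = 765000 + ½·909·(3.49² − 24.8²) − 909·9.81·(+4.53) = 765000 + (-275000) − (40400) = 450000 Pa.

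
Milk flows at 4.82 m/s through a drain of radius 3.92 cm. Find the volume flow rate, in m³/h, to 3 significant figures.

Q = 83.8 m³/h

Q = A·v = 0.00483 m² × 4.82 m/s = 0.0233 m³/s.
Converting: 0.0233 m³/s × 3600 = 83.8 m³/h.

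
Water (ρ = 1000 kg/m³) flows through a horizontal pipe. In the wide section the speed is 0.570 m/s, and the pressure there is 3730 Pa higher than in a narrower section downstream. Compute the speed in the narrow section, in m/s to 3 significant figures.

With h₁ = h₂, rearranging Bernoulli gives v₂ = √(v₁² + 2ΔP/ρ).
v₂ = √(0.570² + 2·3730/1000) = √(0.325 + 7.46) = 2.79 m/s.

2.79 m/s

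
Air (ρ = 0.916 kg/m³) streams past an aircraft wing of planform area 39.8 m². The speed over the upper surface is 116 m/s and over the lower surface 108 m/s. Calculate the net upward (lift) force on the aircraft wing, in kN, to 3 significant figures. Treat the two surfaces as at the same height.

F ≈ 32.7 kN

With equal heights on the two surfaces, Bernoulli gives P_lower − P_upper = ½ρ(v_upper² − v_lower²).
ΔP = ½·0.916·(116² − 108²) = 821 Pa.
Lift = ΔP · A = 821 × 39.8 = 32700 N.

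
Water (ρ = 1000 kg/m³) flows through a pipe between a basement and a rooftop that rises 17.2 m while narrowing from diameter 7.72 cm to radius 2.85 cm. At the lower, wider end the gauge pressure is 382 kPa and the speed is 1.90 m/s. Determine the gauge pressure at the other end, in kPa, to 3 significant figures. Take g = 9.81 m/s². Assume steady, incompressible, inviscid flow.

Continuity gives A₁v₁ = A₂v₂, so v₂ = (46.8 cm²)/(25.5 cm²) × 1.90 m/s = 3.49 m/s.
Energy conservation along the streamline gives P₂ = P₁ − ½ρ(v₂² − v₁²) − ρg(h₂ − h₁).
P₂ = 382000 + ½·1000·(1.90² − 3.49²) − 1000·9.81·(+17.2) = 382000 + (-4270) − (169000) = 209000 Pa.

P₂ ≈ 209 kPa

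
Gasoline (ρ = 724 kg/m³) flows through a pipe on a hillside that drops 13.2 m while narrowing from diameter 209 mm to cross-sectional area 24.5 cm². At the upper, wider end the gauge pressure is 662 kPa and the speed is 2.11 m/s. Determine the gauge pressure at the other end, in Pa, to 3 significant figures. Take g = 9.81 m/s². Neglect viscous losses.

441000 Pa

Continuity gives A₁v₁ = A₂v₂, so v₂ = (343 cm²)/(24.5 cm²) × 2.11 m/s = 29.5 m/s.
Bernoulli: P₁ + ½ρv₁² + ρg h₁ = P₂ + ½ρv₂² + ρg h₂, so P₂ = P₁ + ½ρ(v₁² − v₂²) − ρg(h₂ − h₁).
P₂ = 662000 + ½·724·(2.11² − 29.5²) − 724·9.81·(−13.2) = 662000 + (-314000) − (-93800) = 441000 Pa.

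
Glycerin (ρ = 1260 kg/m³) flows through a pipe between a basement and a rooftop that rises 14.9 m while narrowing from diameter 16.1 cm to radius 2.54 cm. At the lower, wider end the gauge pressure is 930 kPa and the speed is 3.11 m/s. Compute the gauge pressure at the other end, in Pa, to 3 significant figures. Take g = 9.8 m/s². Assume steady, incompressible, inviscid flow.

Continuity gives A₁v₁ = A₂v₂, so v₂ = (204 cm²)/(20.3 cm²) × 3.11 m/s = 31.2 m/s.
Applying Bernoulli between the two ends and solving for P₂: P₂ = P₁ + ½ρ(v₁² − v₂²) − ρgΔh.
P₂ = 930000 + ½·1260·(3.11² − 31.2²) − 1260·9.8·(+14.9) = 930000 + (-609000) − (184000) = 137000 Pa.

137000 Pa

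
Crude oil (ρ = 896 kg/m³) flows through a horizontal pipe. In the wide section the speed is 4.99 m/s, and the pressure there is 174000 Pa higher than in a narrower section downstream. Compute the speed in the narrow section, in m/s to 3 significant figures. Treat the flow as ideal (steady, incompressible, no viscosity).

20.3 m/s

Along the level pipe P + ½ρv² is conserved, hence v₂² = v₁² + 2(P₁ − P₂)/ρ.
v₂ = √(4.99² + 2·174000/896) = √(24.9 + 388) = 20.3 m/s.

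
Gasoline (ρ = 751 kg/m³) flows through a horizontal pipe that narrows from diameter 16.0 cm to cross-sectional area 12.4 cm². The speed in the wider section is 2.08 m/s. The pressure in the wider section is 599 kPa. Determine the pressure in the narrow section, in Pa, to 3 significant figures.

P₂ = 174000 Pa

By continuity, v₂ = v₁·A₁/A₂ = 2.08·(201/12.4) = 33.7 m/s.
The pipe is horizontal, so Bernoulli reduces to P₁ + ½ρv₁² = P₂ + ½ρv₂².
P₂ = P₁ − ½ρ(v₂² − v₁²) = 599000 − ½·751·(33.7² − 2.08²) = 599000 − 425000 = 174000 Pa.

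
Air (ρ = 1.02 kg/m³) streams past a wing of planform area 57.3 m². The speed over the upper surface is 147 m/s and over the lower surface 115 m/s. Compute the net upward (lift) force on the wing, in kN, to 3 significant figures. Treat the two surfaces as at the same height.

The faster flow above has the lower pressure; Bernoulli (same height) gives ΔP = ½ρ(v_up² − v_low²).
ΔP = ½·1.02·(147² − 115²) = 4280 Pa.
Lift = ΔP · A = 4280 × 57.3 = 245000 N.

F ≈ 245 kN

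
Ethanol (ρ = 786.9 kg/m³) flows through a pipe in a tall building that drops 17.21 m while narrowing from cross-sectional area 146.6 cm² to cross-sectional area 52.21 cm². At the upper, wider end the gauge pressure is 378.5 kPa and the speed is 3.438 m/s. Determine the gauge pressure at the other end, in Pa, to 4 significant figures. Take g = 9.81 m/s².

The volume flow rate is constant, so v₂ = (A₁/A₂)v₁ = (146.6/52.21)·3.438 = 9.654 m/s.
Energy conservation along the streamline gives P₂ = P₁ − ½ρ(v₂² − v₁²) − ρg(h₂ − h₁).
P₂ = 378500 + ½·786.9·(3.438² − 9.654²) − 786.9·9.81·(−17.21) = 378500 + (-32020) − (-132900) = 479300 Pa.

P₂ ≈ 479300 Pa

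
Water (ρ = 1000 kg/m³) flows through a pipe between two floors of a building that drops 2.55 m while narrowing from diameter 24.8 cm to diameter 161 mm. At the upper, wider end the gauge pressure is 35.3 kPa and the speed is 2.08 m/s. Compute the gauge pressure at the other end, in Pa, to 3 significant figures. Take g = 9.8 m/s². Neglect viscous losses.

P₂ = 50300 Pa

The volume flow rate is constant, so v₂ = (A₁/A₂)v₁ = (483/204)·2.08 = 4.94 m/s.
Applying Bernoulli between the two ends and solving for P₂: P₂ = P₁ + ½ρ(v₁² − v₂²) − ρgΔh.
P₂ = 35300 + ½·1000·(2.08² − 4.94²) − 1000·9.8·(−2.55) = 35300 + (-10000) − (-25000) = 50300 Pa.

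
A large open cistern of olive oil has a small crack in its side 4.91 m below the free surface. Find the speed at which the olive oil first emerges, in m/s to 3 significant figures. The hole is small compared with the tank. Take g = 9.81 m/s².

Torricelli's result v = √(2gh) gives v = √(2·9.81·4.91) = 9.81 m/s.

v ≈ 9.81 m/s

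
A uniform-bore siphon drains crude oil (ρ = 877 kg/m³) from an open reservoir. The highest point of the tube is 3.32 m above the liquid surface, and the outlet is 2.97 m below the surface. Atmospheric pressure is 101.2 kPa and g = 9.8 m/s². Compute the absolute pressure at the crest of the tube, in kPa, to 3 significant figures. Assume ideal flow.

The outlet speed comes from Torricelli: v = √(2g·2.97) = 7.63 m/s.
With constant cross-section the crest speed equals v; applying Bernoulli from the surface up to the crest, P_top = P_atm − ½ρv² − ρg·h_top.
P_top = 101200 − ½·877·7.63² − 877·9.8·3.32 = 47100 Pa.

P_top ≈ 47.1 kPa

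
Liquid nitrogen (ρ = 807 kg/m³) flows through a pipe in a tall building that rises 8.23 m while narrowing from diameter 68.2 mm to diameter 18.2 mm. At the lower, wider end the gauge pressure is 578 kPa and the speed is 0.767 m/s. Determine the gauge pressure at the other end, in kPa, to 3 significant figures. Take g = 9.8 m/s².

The volume flow rate is constant, so v₂ = (A₁/A₂)v₁ = (36.5/2.60)·0.767 = 10.8 m/s.
Energy conservation along the streamline gives P₂ = P₁ − ½ρ(v₂² − v₁²) − ρg(h₂ − h₁).
P₂ = 578000 + ½·807·(0.767² − 10.8²) − 807·9.8·(+8.23) = 578000 + (-46600) − (65100) = 466000 Pa.

P₂ ≈ 466 kPa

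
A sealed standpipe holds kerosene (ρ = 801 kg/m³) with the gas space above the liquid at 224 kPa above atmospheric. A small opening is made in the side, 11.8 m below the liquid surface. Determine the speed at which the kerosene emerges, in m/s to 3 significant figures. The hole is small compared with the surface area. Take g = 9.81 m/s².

v ≈ 28.1 m/s

Take point 1 at the surface (v₁ ≈ 0) and point 2 at the hole (at atmospheric pressure). Bernoulli: P₁ + ρg h = P_atm + ½ρv₂².
With P₁ − P_atm = 224000 Pa, v₂ = √(2gh + 2ΔP/ρ) = √(2·9.81·11.8 + 2·224000/801) = 28.1 m/s.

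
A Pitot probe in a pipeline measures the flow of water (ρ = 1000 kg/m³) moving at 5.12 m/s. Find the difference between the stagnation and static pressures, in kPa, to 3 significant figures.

Bernoulli between the free stream and the stagnation point: ½ρv² = P_stag − P_static.
ΔP = ½·1000·5.12² = 13100 Pa.

13.1 kPa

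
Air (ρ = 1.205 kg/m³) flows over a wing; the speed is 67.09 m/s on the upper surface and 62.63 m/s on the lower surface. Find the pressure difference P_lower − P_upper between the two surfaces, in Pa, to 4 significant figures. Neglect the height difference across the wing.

With negligible Δh, P + ½ρv² is constant, so P_low − P_up = ½ρ(v_up² − v_low²).
ΔP = ½·1.205·(67.09² − 62.63²) = 348.6 Pa.

348.6 Pa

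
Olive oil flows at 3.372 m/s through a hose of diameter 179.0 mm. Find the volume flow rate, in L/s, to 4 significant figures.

Q ≈ 84.86 L/s

Q = A·v = 0.02516 m² × 3.372 m/s = 0.08486 m³/s.
Converting: 0.08486 m³/s × 1000 = 84.86 L/s.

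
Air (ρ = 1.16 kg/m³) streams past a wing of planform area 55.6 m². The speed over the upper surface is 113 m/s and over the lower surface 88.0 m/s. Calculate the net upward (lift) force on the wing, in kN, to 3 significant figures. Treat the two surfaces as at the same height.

From P + ½ρv² = const at equal height, P_low − P_up = ½ρ(v_up² − v_low²).
ΔP = ½·1.16·(113² − 88.0²) = 2910 Pa.
Lift = ΔP · A = 2910 × 55.6 = 162000 N.

162 kN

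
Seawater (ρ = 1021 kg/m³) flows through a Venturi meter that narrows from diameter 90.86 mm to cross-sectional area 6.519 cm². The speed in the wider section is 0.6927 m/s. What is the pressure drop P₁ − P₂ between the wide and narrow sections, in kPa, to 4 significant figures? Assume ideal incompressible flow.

ΔP ≈ 23.99 kPa

The volume flow rate is constant, so v₂ = (A₁/A₂)v₁ = (64.84/6.519)·0.6927 = 6.890 m/s.
Bernoulli (h₁ = h₂): P₁ − P₂ = ½ρ(v₂² − v₁²).
P₁ − P₂ = ½·1021·(6.890² − 0.6927²) = ½·1021·46.99 = 23990 Pa.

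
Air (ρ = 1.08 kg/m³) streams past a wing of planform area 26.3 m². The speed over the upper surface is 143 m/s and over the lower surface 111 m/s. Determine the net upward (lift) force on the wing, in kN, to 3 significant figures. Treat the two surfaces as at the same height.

The faster flow above has the lower pressure; Bernoulli (same height) gives ΔP = ½ρ(v_up² − v_low²).
ΔP = ½·1.08·(143² − 111²) = 4390 Pa.
Lift = ΔP · A = 4390 × 26.3 = 115000 N.

F ≈ 115 kN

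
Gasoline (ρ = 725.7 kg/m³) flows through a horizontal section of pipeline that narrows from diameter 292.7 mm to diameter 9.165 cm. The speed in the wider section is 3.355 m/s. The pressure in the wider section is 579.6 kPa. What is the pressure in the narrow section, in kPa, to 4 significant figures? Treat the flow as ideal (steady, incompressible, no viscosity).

Mass conservation (A₁v₁ = A₂v₂) gives v₂ = 3.355 × 672.9/65.97 = 34.22 m/s.
Along the horizontal streamline, P + ½ρv² is constant.
P₂ = P₁ − ½ρ(v₂² − v₁²) = 579600 − ½·725.7·(34.22² − 3.355²) = 579600 − 420800 = 158800 Pa.

158.8 kPa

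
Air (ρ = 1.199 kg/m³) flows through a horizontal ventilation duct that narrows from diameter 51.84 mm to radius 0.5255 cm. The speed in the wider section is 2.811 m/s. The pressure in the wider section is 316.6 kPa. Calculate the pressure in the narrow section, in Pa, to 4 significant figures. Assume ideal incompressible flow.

P₂ ≈ 313800 Pa

Continuity gives A₁v₁ = A₂v₂, so v₂ = (21.11 cm²)/(0.8676 cm²) × 2.811 m/s = 68.39 m/s.
Along the horizontal streamline, P + ½ρv² is constant.
P₂ = P₁ − ½ρ(v₂² − v₁²) = 316600 − ½·1.199·(68.39² − 2.811²) = 316600 − 2799 = 313800 Pa.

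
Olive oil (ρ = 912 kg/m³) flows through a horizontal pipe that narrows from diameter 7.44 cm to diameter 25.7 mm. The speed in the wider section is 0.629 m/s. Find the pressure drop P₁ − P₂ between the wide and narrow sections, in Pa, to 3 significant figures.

Continuity gives A₁v₁ = A₂v₂, so v₂ = (43.5 cm²)/(5.19 cm²) × 0.629 m/s = 5.27 m/s.
With no height change, Bernoulli's equation is P₁ + ½ρv₁² = P₂ + ½ρv₂².
P₁ − P₂ = ½·912·(5.27² − 0.629²) = ½·912·27.4 = 12500 Pa.

12500 Pa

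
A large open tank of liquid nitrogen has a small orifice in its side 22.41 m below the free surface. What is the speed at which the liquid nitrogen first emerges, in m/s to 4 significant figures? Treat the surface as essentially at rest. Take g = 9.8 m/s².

v ≈ 20.96 m/s

Bernoulli from surface to hole (P equal, v_surface ≈ 0): v = √(2gh) = √(2×9.8×22.41) = 20.96 m/s.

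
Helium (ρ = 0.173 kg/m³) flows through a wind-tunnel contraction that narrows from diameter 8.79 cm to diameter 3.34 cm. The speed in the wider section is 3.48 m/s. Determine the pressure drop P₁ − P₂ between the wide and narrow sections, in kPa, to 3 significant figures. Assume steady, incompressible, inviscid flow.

0.0492 kPa

Continuity gives A₁v₁ = A₂v₂, so v₂ = (60.7 cm²)/(8.76 cm²) × 3.48 m/s = 24.1 m/s.
Bernoulli (h₁ = h₂): P₁ − P₂ = ½ρ(v₂² − v₁²).
P₁ − P₂ = ½·0.173·(24.1² − 3.48²) = ½·0.173·569 = 49.2 Pa.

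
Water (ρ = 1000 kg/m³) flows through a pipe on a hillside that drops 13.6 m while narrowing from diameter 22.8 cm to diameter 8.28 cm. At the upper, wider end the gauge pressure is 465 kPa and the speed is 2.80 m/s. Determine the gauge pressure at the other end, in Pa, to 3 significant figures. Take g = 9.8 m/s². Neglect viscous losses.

P₂ = 377000 Pa

By continuity, v₂ = v₁·A₁/A₂ = 2.80·(408/53.8) = 21.2 m/s.
Bernoulli: P₁ + ½ρv₁² + ρg h₁ = P₂ + ½ρv₂² + ρg h₂, so P₂ = P₁ + ½ρ(v₁² − v₂²) − ρg(h₂ − h₁).
P₂ = 465000 + ½·1000·(2.80² − 21.2²) − 1000·9.8·(−13.6) = 465000 + (-221000) − (-133000) = 377000 Pa.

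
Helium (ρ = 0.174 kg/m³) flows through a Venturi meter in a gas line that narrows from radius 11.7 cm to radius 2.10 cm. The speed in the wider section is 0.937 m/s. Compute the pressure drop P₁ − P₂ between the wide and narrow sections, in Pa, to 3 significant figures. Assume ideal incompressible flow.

Mass conservation (A₁v₁ = A₂v₂) gives v₂ = 0.937 × 430/13.9 = 29.1 m/s.
The pipe is horizontal, so Bernoulli reduces to P₁ + ½ρv₁² = P₂ + ½ρv₂².
P₁ − P₂ = ½·0.174·(29.1² − 0.937²) = ½·0.174·845 = 73.5 Pa.

73.5 Pa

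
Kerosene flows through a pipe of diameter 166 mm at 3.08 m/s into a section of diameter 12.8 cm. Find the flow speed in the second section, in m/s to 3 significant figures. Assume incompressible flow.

Mass conservation (A₁v₁ = A₂v₂) gives v₂ = 3.08 × 216/129 = 5.18 m/s.

5.18 m/s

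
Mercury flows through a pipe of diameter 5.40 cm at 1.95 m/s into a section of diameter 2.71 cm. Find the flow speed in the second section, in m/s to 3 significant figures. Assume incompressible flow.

The volume flow rate is constant, so v₂ = (A₁/A₂)v₁ = (22.9/5.77)·1.95 = 7.74 m/s.

7.74 m/s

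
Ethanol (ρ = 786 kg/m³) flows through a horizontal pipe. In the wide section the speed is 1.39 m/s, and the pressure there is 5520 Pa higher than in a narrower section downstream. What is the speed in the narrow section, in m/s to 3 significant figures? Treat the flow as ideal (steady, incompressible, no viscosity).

v₂ ≈ 4.00 m/s

Along the level pipe P + ½ρv² is conserved, hence v₂² = v₁² + 2(P₁ − P₂)/ρ.
v₂ = √(1.39² + 2·5520/786) = √(1.93 + 14.0) = 4.00 m/s.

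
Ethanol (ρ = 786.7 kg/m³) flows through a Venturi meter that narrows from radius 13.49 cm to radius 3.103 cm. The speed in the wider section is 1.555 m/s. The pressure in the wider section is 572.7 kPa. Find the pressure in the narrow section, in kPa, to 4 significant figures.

Continuity gives A₁v₁ = A₂v₂, so v₂ = (571.7 cm²)/(30.25 cm²) × 1.555 m/s = 29.39 m/s.
Bernoulli (h₁ = h₂): P₁ − P₂ = ½ρ(v₂² − v₁²).
P₂ = P₁ − ½ρ(v₂² − v₁²) = 572700 − ½·786.7·(29.39² − 1.555²) = 572700 − 338800 = 233900 Pa.

P₂ ≈ 233.9 kPa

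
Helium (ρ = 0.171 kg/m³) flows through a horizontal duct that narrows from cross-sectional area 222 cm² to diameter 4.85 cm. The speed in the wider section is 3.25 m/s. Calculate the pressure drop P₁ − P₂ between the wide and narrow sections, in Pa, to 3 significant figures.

By continuity, v₂ = v₁·A₁/A₂ = 3.25·(222/18.5) = 39.1 m/s.
Bernoulli (h₁ = h₂): P₁ − P₂ = ½ρ(v₂² − v₁²).
P₁ − P₂ = ½·0.171·(39.1² − 3.25²) = ½·0.171·1510 = 130 Pa.

ΔP ≈ 130 Pa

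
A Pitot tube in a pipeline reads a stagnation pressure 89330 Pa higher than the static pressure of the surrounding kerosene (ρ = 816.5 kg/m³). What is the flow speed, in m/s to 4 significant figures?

The dynamic pressure equals the rise in static pressure at the stagnation point: ΔP = ½ρv².
v = √(2ΔP/ρ) = √(2·89330/816.5) = 14.79 m/s.

v ≈ 14.79 m/s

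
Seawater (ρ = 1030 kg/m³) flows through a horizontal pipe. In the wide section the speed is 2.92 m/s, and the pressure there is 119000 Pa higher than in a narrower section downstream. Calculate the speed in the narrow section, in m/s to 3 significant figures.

Horizontal Bernoulli: P₁ + ½ρv₁² = P₂ + ½ρv₂², so v₂² = v₁² + 2(P₁ − P₂)/ρ.
v₂ = √(2.92² + 2·119000/1030) = √(8.53 + 231) = 15.5 m/s.

15.5 m/s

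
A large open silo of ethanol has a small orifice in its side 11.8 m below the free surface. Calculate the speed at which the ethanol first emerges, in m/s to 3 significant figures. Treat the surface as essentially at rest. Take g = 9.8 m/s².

Bernoulli from surface to hole (P equal, v_surface ≈ 0): v = √(2gh) = √(2×9.8×11.8) = 15.2 m/s.

v ≈ 15.2 m/s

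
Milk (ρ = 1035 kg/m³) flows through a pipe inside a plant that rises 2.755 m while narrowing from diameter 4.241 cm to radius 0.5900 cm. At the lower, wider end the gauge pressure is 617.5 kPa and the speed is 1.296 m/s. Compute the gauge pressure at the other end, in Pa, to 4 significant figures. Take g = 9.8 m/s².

Continuity gives A₁v₁ = A₂v₂, so v₂ = (14.13 cm²)/(1.094 cm²) × 1.296 m/s = 16.74 m/s.
Applying Bernoulli between the two ends and solving for P₂: P₂ = P₁ + ½ρ(v₁² − v₂²) − ρgΔh.
P₂ = 617500 + ½·1035·(1.296² − 16.74²) − 1035·9.8·(+2.755) = 617500 + (-144200) − (27940) = 445400 Pa.

445400 Pa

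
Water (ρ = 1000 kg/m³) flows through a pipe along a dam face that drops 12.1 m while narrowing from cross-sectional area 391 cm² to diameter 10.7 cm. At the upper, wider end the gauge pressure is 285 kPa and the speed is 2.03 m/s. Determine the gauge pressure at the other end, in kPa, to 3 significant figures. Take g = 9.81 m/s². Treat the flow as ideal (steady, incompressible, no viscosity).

367 kPa

The volume flow rate is constant, so v₂ = (A₁/A₂)v₁ = (391/89.9)·2.03 = 8.83 m/s.
Bernoulli: P₁ + ½ρv₁² + ρg h₁ = P₂ + ½ρv₂² + ρg h₂, so P₂ = P₁ + ½ρ(v₁² − v₂²) − ρg(h₂ − h₁).
P₂ = 285000 + ½·1000·(2.03² − 8.83²) − 1000·9.81·(−12.1) = 285000 + (-36900) − (-119000) = 367000 Pa.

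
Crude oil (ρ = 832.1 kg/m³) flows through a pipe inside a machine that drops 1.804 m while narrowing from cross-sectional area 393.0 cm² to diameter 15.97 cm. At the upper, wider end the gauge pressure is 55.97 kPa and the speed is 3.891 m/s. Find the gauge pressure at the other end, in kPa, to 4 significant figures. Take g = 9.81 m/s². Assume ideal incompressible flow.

Mass conservation (A₁v₁ = A₂v₂) gives v₂ = 3.891 × 393.0/200.3 = 7.634 m/s.
Energy conservation along the streamline gives P₂ = P₁ − ½ρ(v₂² − v₁²) − ρg(h₂ − h₁).
P₂ = 55970 + ½·832.1·(3.891² − 7.634²) − 832.1·9.81·(−1.804) = 55970 + (-17950) − (-14730) = 52750 Pa.

P₂ ≈ 52.75 kPa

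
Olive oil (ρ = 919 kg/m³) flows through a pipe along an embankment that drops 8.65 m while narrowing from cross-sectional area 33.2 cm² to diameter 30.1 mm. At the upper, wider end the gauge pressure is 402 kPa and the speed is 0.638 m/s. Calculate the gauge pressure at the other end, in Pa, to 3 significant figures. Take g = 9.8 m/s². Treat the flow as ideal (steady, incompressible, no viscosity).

Continuity gives A₁v₁ = A₂v₂, so v₂ = (33.2 cm²)/(7.12 cm²) × 0.638 m/s = 2.98 m/s.
Energy conservation along the streamline gives P₂ = P₁ − ½ρ(v₂² − v₁²) − ρg(h₂ − h₁).
P₂ = 402000 + ½·919·(0.638² − 2.98²) − 919·9.8·(−8.65) = 402000 + (-3880) − (-77900) = 476000 Pa.

476000 Pa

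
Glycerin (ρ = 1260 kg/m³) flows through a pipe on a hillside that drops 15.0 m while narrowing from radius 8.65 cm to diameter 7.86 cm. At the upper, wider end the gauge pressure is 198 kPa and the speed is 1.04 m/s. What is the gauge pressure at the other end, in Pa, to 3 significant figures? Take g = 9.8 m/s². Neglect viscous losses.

P₂ ≈ 368000 Pa

Continuity gives A₁v₁ = A₂v₂, so v₂ = (235 cm²)/(48.5 cm²) × 1.04 m/s = 5.04 m/s.
Energy conservation along the streamline gives P₂ = P₁ − ½ρ(v₂² − v₁²) − ρg(h₂ − h₁).
P₂ = 198000 + ½·1260·(1.04² − 5.04²) − 1260·9.8·(−15.0) = 198000 + (-15300) − (-185000) = 368000 Pa.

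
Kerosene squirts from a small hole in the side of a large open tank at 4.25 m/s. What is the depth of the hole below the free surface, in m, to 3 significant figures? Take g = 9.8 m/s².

h ≈ 0.922 m

Torricelli: v = √(2gh), so h = v²/(2g).
h = 4.25²/(2·9.8) = 18.1/19.60 = 0.922 m.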